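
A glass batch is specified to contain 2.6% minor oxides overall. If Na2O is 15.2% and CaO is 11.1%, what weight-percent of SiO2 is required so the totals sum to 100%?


Known pieces sum to 100%:
  SiO2 = 100 - (others + Na2O + CaO)
  SiO2 = 100 - (2.6 + 15.2 + 11.1) = 71.1%

71.1%


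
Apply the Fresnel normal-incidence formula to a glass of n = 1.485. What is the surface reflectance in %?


Fresnel reflectance at normal incidence:
  R = ((n - 1)/(n + 1))^2
  (n - 1)/(n + 1) = (1.485 - 1)/(1.485 + 1) = 0.195171
  R = 0.195171^2 = 0.0380917
  R(%) = 0.0380917 * 100 = 3.809%

3.809%


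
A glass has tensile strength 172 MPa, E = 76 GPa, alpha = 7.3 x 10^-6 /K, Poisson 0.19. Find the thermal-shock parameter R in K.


Thermal shock resistance: R = sigma * (1 - nu) / (E * alpha)
  Numerator = 172 * (1 - 0.19) = 139.32
  Denominator = 76 * 1000 * (7.3 x 10^-6) = 0.5548
  R = 139.32 / 0.5548 = 251.1 K

251.1 K


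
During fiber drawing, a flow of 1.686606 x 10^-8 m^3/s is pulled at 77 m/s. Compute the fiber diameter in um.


Cross-sectional area from continuity:
  A = Q / v = 1.686606 x 10^-8 / 77 = 2.190397 x 10^-10 m^2
Diameter from circular cross-section:
  d = sqrt(4A / pi) * 10^6 (m -> um)
  d = sqrt(4 * 2.190397 x 10^-10 / pi) * 10^6 = 16.7 um

16.7 um


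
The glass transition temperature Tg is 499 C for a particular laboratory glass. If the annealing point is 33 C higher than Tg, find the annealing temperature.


The annealing temperature is Tg plus the offset:
  T_anneal = 499 + 33 = 532 C

532 C


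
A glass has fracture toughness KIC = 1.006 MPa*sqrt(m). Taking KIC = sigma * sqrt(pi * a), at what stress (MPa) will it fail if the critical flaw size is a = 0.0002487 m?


Rearrange KIC = sigma * sqrt(pi * a):
  sigma = KIC / sqrt(pi * a)
  sqrt(pi * 0.0002487) = 0.027952
  sigma = 1.006 / 0.027952 = 35.99 MPa

35.99 MPa


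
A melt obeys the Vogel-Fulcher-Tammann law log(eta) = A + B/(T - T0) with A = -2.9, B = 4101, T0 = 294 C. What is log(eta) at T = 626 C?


VFT equation: log(eta) = A + B / (T - T0)
  T - T0 = 626 - 294 = 332
  B / (T - T0) = 4101 / 332 = 12.352
  log(eta) = -2.9 + 12.352 = 9.452

9.452


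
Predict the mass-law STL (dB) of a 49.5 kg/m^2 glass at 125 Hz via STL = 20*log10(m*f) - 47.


Mass law: STL = 20 * log10(m * f) - 47
  m * f = 49.5 * 125 = 6187.5
  log10(6187.5) = 3.79152
  STL = 20 * 3.79152 - 47 = 75.8304 - 47 = 28.8 dB

28.8 dB


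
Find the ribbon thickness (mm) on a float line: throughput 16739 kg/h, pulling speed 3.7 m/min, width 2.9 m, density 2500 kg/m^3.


Ribbon cross-section from mass balance:
  Volume rate = throughput / density = 16739 / 2500 = 6.6956 m^3/h
  thickness = volume rate / (speed * 60 * width), i.e.
  thickness = throughput / (60 * speed * width * density) * 1000
  thickness = 16739 / (60 * 3.7 * 2.9 * 2500) * 1000 = 10.4 mm

10.4 mm


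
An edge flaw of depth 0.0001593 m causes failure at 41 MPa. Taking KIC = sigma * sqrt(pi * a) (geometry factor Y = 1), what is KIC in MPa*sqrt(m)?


Fracture toughness: KIC = sigma * sqrt(pi * a)
  pi * a = pi * 0.0001593 = 0.000500456
  sqrt(pi * a) = 0.022371
  KIC = 41 * 0.022371 = 0.917 MPa*sqrt(m)

0.917 MPa*sqrt(m)


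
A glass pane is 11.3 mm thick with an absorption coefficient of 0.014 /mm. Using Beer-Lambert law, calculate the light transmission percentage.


Beer-Lambert law: T = exp(-alpha * thickness)
  exponent = -0.014 * 11.3 = -0.1582
  T = exp(-0.1582) = 0.8537
  Percentage = 0.8537 * 100 = 85.37%

85.37%


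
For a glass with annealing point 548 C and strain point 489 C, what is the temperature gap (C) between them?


Gap = T_anneal - T_strain:
  gap = 548 - 489 = 59 C

59 C


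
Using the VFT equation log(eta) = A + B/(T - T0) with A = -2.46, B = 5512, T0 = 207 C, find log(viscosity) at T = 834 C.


VFT equation: log(eta) = A + B / (T - T0)
  T - T0 = 834 - 207 = 627
  B / (T - T0) = 5512 / 627 = 8.791
  log(eta) = -2.46 + 8.791 = 6.331

6.331


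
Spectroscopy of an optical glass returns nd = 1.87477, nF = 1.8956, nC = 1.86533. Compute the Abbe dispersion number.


Abbe number formula: Vd = (nd - 1) / (nF - nC)
  nd - 1 = 1.87477 - 1 = 0.87477
  nF - nC = 1.8956 - 1.86533 = 0.03027
  Vd = 0.87477 / 0.03027 = 28.9

28.9


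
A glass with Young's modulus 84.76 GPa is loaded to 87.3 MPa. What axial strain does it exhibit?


Rearrange E = sigma / epsilon:
  epsilon = sigma / E
  E (MPa) = 84.76 * 1000 = 84760
  epsilon = 87.3 / 84760 = 0.00103

0.00103


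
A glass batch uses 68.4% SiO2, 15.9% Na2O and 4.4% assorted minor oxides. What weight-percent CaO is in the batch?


Pieces sum to 100%:
  CaO = 100 - (SiO2 + Na2O + others)
  CaO = 100 - (68.4 + 15.9 + 4.4) = 11.3%

11.3%


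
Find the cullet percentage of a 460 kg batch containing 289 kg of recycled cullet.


Cullet ratio = (cullet mass / total batch mass) * 100
  Ratio = 289 / 460 * 100 = 62.83%

62.83%


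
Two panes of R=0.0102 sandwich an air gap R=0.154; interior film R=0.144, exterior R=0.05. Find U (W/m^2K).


Total thermal resistance (series):
  R_total = R_in + R_glass + R_air + R_glass + R_out
  R_total = 0.144 + 0.0102 + 0.154 + 0.0102 + 0.05 = 0.3684 m^2K/W
U-value = 1 / R_total = 1 / 0.3684 = 2.714 W/m^2K

2.714 W/m^2K


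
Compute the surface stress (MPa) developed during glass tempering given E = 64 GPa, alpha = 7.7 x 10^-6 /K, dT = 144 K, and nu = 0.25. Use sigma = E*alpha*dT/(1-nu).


Tempering stress: sigma = E * alpha * dT / (1 - nu)
  E (MPa) = 64 * 1000 = 64000
  Numerator = 64000 * (7.7 x 10^-6) * 144 = 70.9632
  Denominator = 1 - 0.25 = 0.75
  sigma = 70.9632 / 0.75 = 94.6 MPa

94.6 MPa


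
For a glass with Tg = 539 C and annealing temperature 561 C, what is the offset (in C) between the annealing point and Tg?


Offset = T_anneal - Tg:
  offset = 561 - 539 = 22 C

22 C


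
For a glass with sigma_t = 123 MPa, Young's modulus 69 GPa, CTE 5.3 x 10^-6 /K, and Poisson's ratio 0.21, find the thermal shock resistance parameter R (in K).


Thermal shock resistance: R = sigma * (1 - nu) / (E * alpha)
  Numerator = 123 * (1 - 0.21) = 97.17
  Denominator = 69 * 1000 * (5.3 x 10^-6) = 0.3657
  R = 97.17 / 0.3657 = 265.7 K

265.7 K


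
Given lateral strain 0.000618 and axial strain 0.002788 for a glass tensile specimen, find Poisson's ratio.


Poisson's ratio: nu = lateral strain / axial strain
  nu = 0.000618 / 0.002788 = 0.2217

0.2217


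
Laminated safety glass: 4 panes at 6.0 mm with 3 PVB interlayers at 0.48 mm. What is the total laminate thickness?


Total thickness = glass contribution + PVB contribution
  Glass: 4 * 6.0 = 24.0 mm
  PVB: 3 * 0.48 = 1.44 mm
  Total = 24.0 + 1.44 = 25.44 mm

25.44 mm


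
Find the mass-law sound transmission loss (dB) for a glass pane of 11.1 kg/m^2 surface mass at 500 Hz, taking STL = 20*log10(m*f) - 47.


Mass law: STL = 20 * log10(m * f) - 47
  m * f = 11.1 * 500 = 5550
  log10(5550) = 3.74429
  STL = 20 * 3.74429 - 47 = 74.8858 - 47 = 27.9 dB

27.9 dB


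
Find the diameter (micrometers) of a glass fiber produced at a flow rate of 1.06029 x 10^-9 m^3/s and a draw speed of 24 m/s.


Cross-sectional area from continuity:
  A = Q / v = 1.06029 x 10^-9 / 24 = 4.417875 x 10^-11 m^2
Diameter from circular cross-section:
  d = sqrt(4A / pi) * 10^6 (m -> um)
  d = sqrt(4 * 4.417875 x 10^-11 / pi) * 10^6 = 7.5 um

7.5 um


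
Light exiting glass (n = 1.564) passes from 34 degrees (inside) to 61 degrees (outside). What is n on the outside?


Apply Snell's law: n1 * sin(theta1) = n2 * sin(theta2)
  n2 = n1 * sin(theta1) / sin(theta2)
  sin(34) = 0.559193
  sin(61) = 0.87462
  n2 = 1.564 * 0.559193 / 0.87462 = 1.0

1.0


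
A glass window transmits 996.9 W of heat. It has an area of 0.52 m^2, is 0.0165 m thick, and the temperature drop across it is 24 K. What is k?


Fourier's law rearranged: k = Q * t / (A * dT)
  Numerator = 996.9 * 0.0165 = 16.44885
  Denominator = 0.52 * 24 = 12.48
  k = 16.44885 / 12.48 = 1.318 W/mK

1.318 W/mK


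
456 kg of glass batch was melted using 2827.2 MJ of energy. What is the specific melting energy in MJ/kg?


Rearrange E = m * s for s:
  s = E / m
  s = 2827.2 / 456 = 6.2 MJ/kg

6.2 MJ/kg


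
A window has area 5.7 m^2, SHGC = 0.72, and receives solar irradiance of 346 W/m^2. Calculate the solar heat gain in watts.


Solar heat gain: Q = Area * SHGC * Irradiance
  Q = 5.7 * 0.72 * 346 = 1420 W

1420 W


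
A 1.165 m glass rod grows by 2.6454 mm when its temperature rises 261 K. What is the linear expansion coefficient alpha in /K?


Rearrange dL = alpha * L0 * dT for alpha:
  alpha = dL / (L0 * dT)
  alpha = (2.6454 / 1000) / (1.165 * 261) = 0.0000087 /K = 8.7 x 10^-6 /K

8.7 x 10^-6 /K


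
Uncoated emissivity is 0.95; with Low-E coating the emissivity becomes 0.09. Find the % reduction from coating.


Percentage reduction = (1 - coated/uncoated) * 100
  Ratio = 0.09 / 0.95 = 0.0947
  Reduction = (1 - 0.0947) * 100 = 90.5%

90.5%


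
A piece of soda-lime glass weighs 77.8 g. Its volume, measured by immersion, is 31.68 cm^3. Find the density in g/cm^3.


Use the definition of density:
  rho = mass / volume
  rho = 77.8 / 31.68 = 2.456 g/cm^3

2.456 g/cm^3


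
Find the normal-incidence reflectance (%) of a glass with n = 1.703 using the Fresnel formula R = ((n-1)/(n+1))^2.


Fresnel reflectance at normal incidence:
  R = ((n - 1)/(n + 1))^2
  (n - 1)/(n + 1) = (1.703 - 1)/(1.703 + 1) = 0.260081
  R = 0.260081^2 = 0.0676421
  R(%) = 0.0676421 * 100 = 6.764%

6.764%


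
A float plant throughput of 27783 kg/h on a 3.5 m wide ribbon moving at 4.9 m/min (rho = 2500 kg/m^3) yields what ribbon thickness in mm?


Ribbon cross-section from mass balance:
  Volume rate = throughput / density = 27783 / 2500 = 11.1132 m^3/h
  thickness = volume rate / (speed * 60 * width), i.e.
  thickness = throughput / (60 * speed * width * density) * 1000
  thickness = 27783 / (60 * 4.9 * 3.5 * 2500) * 1000 = 10.8 mm

10.8 mm


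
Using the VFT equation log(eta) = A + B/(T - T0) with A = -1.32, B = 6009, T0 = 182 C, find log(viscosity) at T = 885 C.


VFT equation: log(eta) = A + B / (T - T0)
  T - T0 = 885 - 182 = 703
  B / (T - T0) = 6009 / 703 = 8.548
  log(eta) = -1.32 + 8.548 = 7.228

7.228


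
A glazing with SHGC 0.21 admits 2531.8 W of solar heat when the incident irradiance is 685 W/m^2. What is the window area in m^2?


Rearrange Q = Area * SHGC * Irradiance:
  Area = Q / (SHGC * Irradiance)
  Area = 2531.8 / (0.21 * 685) = 17.6 m^2

17.6 m^2


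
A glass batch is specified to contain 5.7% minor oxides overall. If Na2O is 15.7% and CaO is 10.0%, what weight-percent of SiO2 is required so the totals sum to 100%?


Known pieces sum to 100%:
  SiO2 = 100 - (others + Na2O + CaO)
  SiO2 = 100 - (5.7 + 15.7 + 10.0) = 68.6%

68.6%


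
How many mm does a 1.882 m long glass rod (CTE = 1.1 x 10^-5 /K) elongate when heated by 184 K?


Thermal expansion formula: dL = alpha * L0 * dT
  dL = (1.1 x 10^-5) * 1.882 * 184 = 0.00380917 m
Convert to mm: 0.00380917 * 1000 = 3.8092 mm

3.8092 mm


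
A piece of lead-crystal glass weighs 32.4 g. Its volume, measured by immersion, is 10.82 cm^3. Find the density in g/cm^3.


Use the definition of density:
  rho = mass / volume
  rho = 32.4 / 10.82 = 2.994 g/cm^3

2.994 g/cm^3


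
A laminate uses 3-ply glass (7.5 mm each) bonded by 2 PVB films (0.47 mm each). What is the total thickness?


Total thickness = glass contribution + PVB contribution
  Glass: 3 * 7.5 = 22.5 mm
  PVB: 2 * 0.47 = 0.94 mm
  Total = 22.5 + 0.94 = 23.44 mm

23.44 mm


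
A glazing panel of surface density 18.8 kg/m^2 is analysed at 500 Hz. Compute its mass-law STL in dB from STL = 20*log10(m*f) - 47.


Mass law: STL = 20 * log10(m * f) - 47
  m * f = 18.8 * 500 = 9400
  log10(9400) = 3.97313
  STL = 20 * 3.97313 - 47 = 79.4626 - 47 = 32.5 dB

32.5 dB


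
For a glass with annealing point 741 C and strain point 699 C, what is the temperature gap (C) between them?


Gap = T_anneal - T_strain:
  gap = 741 - 699 = 42 C

42 C


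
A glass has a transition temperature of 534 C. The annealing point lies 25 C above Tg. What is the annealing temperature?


The annealing temperature is Tg plus the offset:
  T_anneal = 534 + 25 = 559 C

559 C


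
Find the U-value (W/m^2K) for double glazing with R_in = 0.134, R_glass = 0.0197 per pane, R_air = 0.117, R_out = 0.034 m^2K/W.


Total thermal resistance (series):
  R_total = R_in + R_glass + R_air + R_glass + R_out
  R_total = 0.134 + 0.0197 + 0.117 + 0.0197 + 0.034 = 0.3244 m^2K/W
U-value = 1 / R_total = 1 / 0.3244 = 3.083 W/m^2K

3.083 W/m^2K


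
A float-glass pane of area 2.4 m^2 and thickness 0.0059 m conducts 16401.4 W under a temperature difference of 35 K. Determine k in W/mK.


Fourier's law rearranged: k = Q * t / (A * dT)
  Numerator = 16401.4 * 0.0059 = 96.76826
  Denominator = 2.4 * 35 = 84.0
  k = 96.76826 / 84.0 = 1.152 W/mK

1.152 W/mK


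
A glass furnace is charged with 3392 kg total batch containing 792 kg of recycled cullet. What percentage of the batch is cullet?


Cullet ratio = (cullet mass / total batch mass) * 100
  Ratio = 792 / 3392 * 100 = 23.35%

23.35%


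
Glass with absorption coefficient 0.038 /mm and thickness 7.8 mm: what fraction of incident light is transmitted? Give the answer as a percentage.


Beer-Lambert law: T = exp(-alpha * thickness)
  exponent = -0.038 * 7.8 = -0.2964
  T = exp(-0.2964) = 0.7435
  Percentage = 0.7435 * 100 = 74.35%

74.35%


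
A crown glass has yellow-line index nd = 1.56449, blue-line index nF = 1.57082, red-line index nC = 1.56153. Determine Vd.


Abbe number formula: Vd = (nd - 1) / (nF - nC)
  nd - 1 = 1.56449 - 1 = 0.56449
  nF - nC = 1.57082 - 1.56153 = 0.00929
  Vd = 0.56449 / 0.00929 = 60.76

60.76


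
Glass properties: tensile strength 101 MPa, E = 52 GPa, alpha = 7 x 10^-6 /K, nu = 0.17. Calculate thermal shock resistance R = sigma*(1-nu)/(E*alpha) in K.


Thermal shock resistance: R = sigma * (1 - nu) / (E * alpha)
  Numerator = 101 * (1 - 0.17) = 83.83
  Denominator = 52 * 1000 * (7 x 10^-6) = 0.364
  R = 83.83 / 0.364 = 230.3 K

230.3 K


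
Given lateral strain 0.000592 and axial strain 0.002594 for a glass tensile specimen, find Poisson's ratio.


Poisson's ratio: nu = lateral strain / axial strain
  nu = 0.000592 / 0.002594 = 0.2282

0.2282


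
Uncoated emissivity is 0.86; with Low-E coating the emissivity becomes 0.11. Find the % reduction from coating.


Percentage reduction = (1 - coated/uncoated) * 100
  Ratio = 0.11 / 0.86 = 0.1279
  Reduction = (1 - 0.1279) * 100 = 87.2%

87.2%


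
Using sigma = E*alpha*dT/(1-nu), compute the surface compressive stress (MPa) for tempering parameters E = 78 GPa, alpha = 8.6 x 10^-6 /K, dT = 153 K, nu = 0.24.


Tempering stress: sigma = E * alpha * dT / (1 - nu)
  E (MPa) = 78 * 1000 = 78000
  Numerator = 78000 * (8.6 x 10^-6) * 153 = 102.6324
  Denominator = 1 - 0.24 = 0.76
  sigma = 102.6324 / 0.76 = 135.0 MPa

135.0 MPa


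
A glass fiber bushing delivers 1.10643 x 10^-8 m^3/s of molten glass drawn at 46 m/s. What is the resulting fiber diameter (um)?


Cross-sectional area from continuity:
  A = Q / v = 1.10643 x 10^-8 / 46 = 2.405283 x 10^-10 m^2
Diameter from circular cross-section:
  d = sqrt(4A / pi) * 10^6 (m -> um)
  d = sqrt(4 * 2.405283 x 10^-10 / pi) * 10^6 = 17.5 um

17.5 um


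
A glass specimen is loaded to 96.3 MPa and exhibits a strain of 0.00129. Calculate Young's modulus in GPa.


Young's modulus: E = stress / strain
  E = 96.3 MPa / 0.00129 = 74651.16 MPa
Convert to GPa: 74651.16 / 1000 = 74.65 GPa

74.65 GPa


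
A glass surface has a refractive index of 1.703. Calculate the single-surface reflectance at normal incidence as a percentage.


Fresnel reflectance at normal incidence:
  R = ((n - 1)/(n + 1))^2
  (n - 1)/(n + 1) = (1.703 - 1)/(1.703 + 1) = 0.260081
  R = 0.260081^2 = 0.0676421
  R(%) = 0.0676421 * 100 = 6.764%

6.764%


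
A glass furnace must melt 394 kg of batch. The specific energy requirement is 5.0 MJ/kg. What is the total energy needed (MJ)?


Total energy = mass * specific energy
  E = 394 * 5.0 = 1970 MJ

1970 MJ


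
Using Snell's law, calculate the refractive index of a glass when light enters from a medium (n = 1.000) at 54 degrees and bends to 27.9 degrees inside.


Apply Snell's law: n1 * sin(theta1) = n2 * sin(theta2)
  n2 = n1 * sin(theta1) / sin(theta2)
  sin(54) = 0.809017
  sin(27.9) = 0.46793
  n2 = 1.000 * 0.809017 / 0.46793 = 1.7289

1.7289


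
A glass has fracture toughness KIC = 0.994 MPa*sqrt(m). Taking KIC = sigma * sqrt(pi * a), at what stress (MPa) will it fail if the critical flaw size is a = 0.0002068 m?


Rearrange KIC = sigma * sqrt(pi * a):
  sigma = KIC / sqrt(pi * a)
  sqrt(pi * 0.0002068) = 0.025489
  sigma = 0.994 / 0.025489 = 39.0 MPa

39.0 MPa


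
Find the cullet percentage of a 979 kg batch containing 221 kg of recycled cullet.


Cullet ratio = (cullet mass / total batch mass) * 100
  Ratio = 221 / 979 * 100 = 22.57%

22.57%


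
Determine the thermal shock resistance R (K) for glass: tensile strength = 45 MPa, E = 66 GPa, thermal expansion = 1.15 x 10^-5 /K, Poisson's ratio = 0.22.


Thermal shock resistance: R = sigma * (1 - nu) / (E * alpha)
  Numerator = 45 * (1 - 0.22) = 35.1
  Denominator = 66 * 1000 * (1.15 x 10^-5) = 0.759
  R = 35.1 / 0.759 = 46.2 K

46.2 K


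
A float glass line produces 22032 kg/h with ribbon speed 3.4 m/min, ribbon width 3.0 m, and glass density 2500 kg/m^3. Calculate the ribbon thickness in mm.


Ribbon cross-section from mass balance:
  Volume rate = throughput / density = 22032 / 2500 = 8.8128 m^3/h
  thickness = volume rate / (speed * 60 * width), i.e.
  thickness = throughput / (60 * speed * width * density) * 1000
  thickness = 22032 / (60 * 3.4 * 3.0 * 2500) * 1000 = 14.4 mm

14.4 mm


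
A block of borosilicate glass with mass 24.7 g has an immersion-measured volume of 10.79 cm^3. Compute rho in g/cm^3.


Use the definition of density:
  rho = mass / volume
  rho = 24.7 / 10.79 = 2.289 g/cm^3

2.289 g/cm^3


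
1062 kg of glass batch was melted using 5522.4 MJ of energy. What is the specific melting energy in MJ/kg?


Rearrange E = m * s for s:
  s = E / m
  s = 5522.4 / 1062 = 5.2 MJ/kg

5.2 MJ/kg


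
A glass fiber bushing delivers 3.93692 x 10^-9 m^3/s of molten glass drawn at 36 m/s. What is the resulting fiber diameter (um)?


Cross-sectional area from continuity:
  A = Q / v = 3.93692 x 10^-9 / 36 = 1.093589 x 10^-10 m^2
Diameter from circular cross-section:
  d = sqrt(4A / pi) * 10^6 (m -> um)
  d = sqrt(4 * 1.093589 x 10^-10 / pi) * 10^6 = 11.8 um

11.8 um


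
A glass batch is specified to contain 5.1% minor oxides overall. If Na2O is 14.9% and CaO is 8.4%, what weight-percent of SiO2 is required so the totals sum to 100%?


Known pieces sum to 100%:
  SiO2 = 100 - (others + Na2O + CaO)
  SiO2 = 100 - (5.1 + 14.9 + 8.4) = 71.6%

71.6%


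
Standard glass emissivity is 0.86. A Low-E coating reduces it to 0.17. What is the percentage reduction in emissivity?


Percentage reduction = (1 - coated/uncoated) * 100
  Ratio = 0.17 / 0.86 = 0.1977
  Reduction = (1 - 0.1977) * 100 = 80.2%

80.2%


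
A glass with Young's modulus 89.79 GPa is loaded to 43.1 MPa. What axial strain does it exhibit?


Rearrange E = sigma / epsilon:
  epsilon = sigma / E
  E (MPa) = 89.79 * 1000 = 89790
  epsilon = 43.1 / 89790 = 0.00048

0.00048


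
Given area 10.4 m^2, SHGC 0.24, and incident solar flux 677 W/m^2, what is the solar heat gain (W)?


Solar heat gain: Q = Area * SHGC * Irradiance
  Q = 10.4 * 0.24 * 677 = 1689.8 W

1689.8 W


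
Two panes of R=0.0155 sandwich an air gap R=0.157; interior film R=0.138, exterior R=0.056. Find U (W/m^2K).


Total thermal resistance (series):
  R_total = R_in + R_glass + R_air + R_glass + R_out
  R_total = 0.138 + 0.0155 + 0.157 + 0.0155 + 0.056 = 0.382 m^2K/W
U-value = 1 / R_total = 1 / 0.382 = 2.618 W/m^2K

2.618 W/m^2K


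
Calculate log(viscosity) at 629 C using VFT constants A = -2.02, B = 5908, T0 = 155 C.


VFT equation: log(eta) = A + B / (T - T0)
  T - T0 = 629 - 155 = 474
  B / (T - T0) = 5908 / 474 = 12.464
  log(eta) = -2.02 + 12.464 = 10.444

10.444


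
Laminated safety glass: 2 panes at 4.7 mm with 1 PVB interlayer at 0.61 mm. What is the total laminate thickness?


Total thickness = glass contribution + PVB contribution
  Glass: 2 * 4.7 = 9.4 mm
  PVB: 1 * 0.61 = 0.61 mm
  Total = 9.4 + 0.61 = 10.01 mm

10.01 mm


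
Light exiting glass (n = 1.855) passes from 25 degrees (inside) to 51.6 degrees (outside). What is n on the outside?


Apply Snell's law: n1 * sin(theta1) = n2 * sin(theta2)
  n2 = n1 * sin(theta1) / sin(theta2)
  sin(25) = 0.422618
  sin(51.6) = 0.783693
  n2 = 1.855 * 0.422618 / 0.783693 = 1.0003

1.0003


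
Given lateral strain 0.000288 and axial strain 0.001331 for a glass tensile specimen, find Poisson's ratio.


Poisson's ratio: nu = lateral strain / axial strain
  nu = 0.000288 / 0.001331 = 0.2164

0.2164


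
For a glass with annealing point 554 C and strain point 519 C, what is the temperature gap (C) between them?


Gap = T_anneal - T_strain:
  gap = 554 - 519 = 35 C

35 C


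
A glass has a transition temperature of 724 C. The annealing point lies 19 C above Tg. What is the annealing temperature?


The annealing temperature is Tg plus the offset:
  T_anneal = 724 + 19 = 743 C

743 C


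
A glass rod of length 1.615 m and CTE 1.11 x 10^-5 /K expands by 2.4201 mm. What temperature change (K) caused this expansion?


Rearrange dL = alpha * L0 * dT for dT:
  dT = dL / (alpha * L0)
  dL (m) = 2.4201 / 1000 = 0.0024201
  dT = 0.0024201 / ((1.11 x 10^-5) * 1.615) = 135.0 K

135.0 K


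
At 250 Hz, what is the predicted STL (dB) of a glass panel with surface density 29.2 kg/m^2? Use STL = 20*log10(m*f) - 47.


Mass law: STL = 20 * log10(m * f) - 47
  m * f = 29.2 * 250 = 7300
  log10(7300) = 3.86332
  STL = 20 * 3.86332 - 47 = 77.2664 - 47 = 30.3 dB

30.3 dB


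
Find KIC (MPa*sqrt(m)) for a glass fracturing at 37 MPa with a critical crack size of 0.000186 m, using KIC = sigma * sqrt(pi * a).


Fracture toughness: KIC = sigma * sqrt(pi * a)
  pi * a = pi * 0.000186 = 0.000584336
  sqrt(pi * a) = 0.024173
  KIC = 37 * 0.024173 = 0.894 MPa*sqrt(m)

0.894 MPa*sqrt(m)


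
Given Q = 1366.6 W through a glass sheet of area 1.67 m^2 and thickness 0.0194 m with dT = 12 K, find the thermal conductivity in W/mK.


Fourier's law rearranged: k = Q * t / (A * dT)
  Numerator = 1366.6 * 0.0194 = 26.51204
  Denominator = 1.67 * 12 = 20.04
  k = 26.51204 / 20.04 = 1.323 W/mK

1.323 W/mK


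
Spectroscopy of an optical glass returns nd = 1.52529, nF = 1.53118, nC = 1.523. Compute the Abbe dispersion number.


Abbe number formula: Vd = (nd - 1) / (nF - nC)
  nd - 1 = 1.52529 - 1 = 0.52529
  nF - nC = 1.53118 - 1.523 = 0.00818
  Vd = 0.52529 / 0.00818 = 64.22

64.22


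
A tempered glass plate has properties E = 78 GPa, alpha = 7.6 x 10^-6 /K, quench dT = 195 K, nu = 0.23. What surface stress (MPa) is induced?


Tempering stress: sigma = E * alpha * dT / (1 - nu)
  E (MPa) = 78 * 1000 = 78000
  Numerator = 78000 * (7.6 x 10^-6) * 195 = 115.596
  Denominator = 1 - 0.23 = 0.77
  sigma = 115.596 / 0.77 = 150.1 MPa

150.1 MPa


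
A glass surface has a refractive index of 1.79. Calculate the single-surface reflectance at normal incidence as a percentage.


Fresnel reflectance at normal incidence:
  R = ((n - 1)/(n + 1))^2
  (n - 1)/(n + 1) = (1.79 - 1)/(1.79 + 1) = 0.283154
  R = 0.283154^2 = 0.0801762
  R(%) = 0.0801762 * 100 = 8.018%

8.018%


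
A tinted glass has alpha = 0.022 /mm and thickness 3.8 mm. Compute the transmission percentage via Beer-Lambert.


Beer-Lambert law: T = exp(-alpha * thickness)
  exponent = -0.022 * 3.8 = -0.0836
  T = exp(-0.0836) = 0.9198
  Percentage = 0.9198 * 100 = 91.98%

91.98%


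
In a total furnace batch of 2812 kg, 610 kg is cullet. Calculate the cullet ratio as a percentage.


Cullet ratio = (cullet mass / total batch mass) * 100
  Ratio = 610 / 2812 * 100 = 21.69%

21.69%


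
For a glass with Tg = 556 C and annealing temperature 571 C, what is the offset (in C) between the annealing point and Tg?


Offset = T_anneal - Tg:
  offset = 571 - 556 = 15 C

15 C


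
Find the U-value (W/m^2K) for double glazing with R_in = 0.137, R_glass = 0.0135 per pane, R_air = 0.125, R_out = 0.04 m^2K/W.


Total thermal resistance (series):
  R_total = R_in + R_glass + R_air + R_glass + R_out
  R_total = 0.137 + 0.0135 + 0.125 + 0.0135 + 0.04 = 0.329 m^2K/W
U-value = 1 / R_total = 1 / 0.329 = 3.04 W/m^2K

3.04 W/m^2K


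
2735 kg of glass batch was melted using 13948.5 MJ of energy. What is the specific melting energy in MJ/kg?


Rearrange E = m * s for s:
  s = E / m
  s = 13948.5 / 2735 = 5.1 MJ/kg

5.1 MJ/kg


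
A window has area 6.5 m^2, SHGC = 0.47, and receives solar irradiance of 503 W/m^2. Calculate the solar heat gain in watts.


Solar heat gain: Q = Area * SHGC * Irradiance
  Q = 6.5 * 0.47 * 503 = 1536.7 W

1536.7 W


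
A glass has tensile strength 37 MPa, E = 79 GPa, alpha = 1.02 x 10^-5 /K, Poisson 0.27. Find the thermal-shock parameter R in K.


Thermal shock resistance: R = sigma * (1 - nu) / (E * alpha)
  Numerator = 37 * (1 - 0.27) = 27.01
  Denominator = 79 * 1000 * (1.02 x 10^-5) = 0.8058
  R = 27.01 / 0.8058 = 33.5 K

33.5 K


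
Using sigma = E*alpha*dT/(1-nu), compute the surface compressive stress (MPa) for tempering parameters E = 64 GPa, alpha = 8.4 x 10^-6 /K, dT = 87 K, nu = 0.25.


Tempering stress: sigma = E * alpha * dT / (1 - nu)
  E (MPa) = 64 * 1000 = 64000
  Numerator = 64000 * (8.4 x 10^-6) * 87 = 46.7712
  Denominator = 1 - 0.25 = 0.75
  sigma = 46.7712 / 0.75 = 62.4 MPa

62.4 MPa


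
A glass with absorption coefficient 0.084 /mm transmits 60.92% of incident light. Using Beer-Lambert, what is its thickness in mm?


Rearrange T = exp(-alpha * thickness):
  thickness = -ln(T) / alpha
  T = 60.92/100 = 0.6092
  ln(T) = -0.49561
  -ln(T) = 0.49561
  thickness = 0.49561 / 0.084 = 5.9 mm

5.9 mm


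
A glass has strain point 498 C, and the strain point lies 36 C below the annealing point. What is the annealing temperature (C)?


T_anneal = T_strain + gap:
  T_anneal = 498 + 36 = 534 C

534 C


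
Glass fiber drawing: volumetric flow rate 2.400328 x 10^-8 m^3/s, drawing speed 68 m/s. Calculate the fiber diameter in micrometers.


Cross-sectional area from continuity:
  A = Q / v = 2.400328 x 10^-8 / 68 = 3.529894 x 10^-10 m^2
Diameter from circular cross-section:
  d = sqrt(4A / pi) * 10^6 (m -> um)
  d = sqrt(4 * 3.529894 x 10^-10 / pi) * 10^6 = 21.2 um

21.2 um


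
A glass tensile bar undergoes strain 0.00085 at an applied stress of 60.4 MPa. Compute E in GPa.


Young's modulus: E = stress / strain
  E = 60.4 MPa / 0.00085 = 71058.82 MPa
Convert to GPa: 71058.82 / 1000 = 71.06 GPa

71.06 GPa


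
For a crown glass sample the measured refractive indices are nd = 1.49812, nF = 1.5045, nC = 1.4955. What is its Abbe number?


Abbe number formula: Vd = (nd - 1) / (nF - nC)
  nd - 1 = 1.49812 - 1 = 0.49812
  nF - nC = 1.5045 - 1.4955 = 0.009
  Vd = 0.49812 / 0.009 = 55.35

55.35


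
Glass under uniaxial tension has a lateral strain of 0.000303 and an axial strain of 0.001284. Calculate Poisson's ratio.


Poisson's ratio: nu = lateral strain / axial strain
  nu = 0.000303 / 0.001284 = 0.236

0.236


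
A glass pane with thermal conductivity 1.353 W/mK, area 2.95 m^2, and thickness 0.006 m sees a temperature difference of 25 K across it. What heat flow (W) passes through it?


Fourier's law: Q = k * A * dT / t
  Q = 1.353 * 2.95 * 25 / 0.006
  Q = 99.78375 / 0.006 = 16630.6 W

16630.6 W


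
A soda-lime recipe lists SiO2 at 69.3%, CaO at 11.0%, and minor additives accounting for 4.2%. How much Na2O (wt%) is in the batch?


Pieces sum to 100%:
  Na2O = 100 - (SiO2 + CaO + others)
  Na2O = 100 - (69.3 + 11.0 + 4.2) = 15.5%

15.5%


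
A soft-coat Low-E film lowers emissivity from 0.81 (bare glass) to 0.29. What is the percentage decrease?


Percentage reduction = (1 - coated/uncoated) * 100
  Ratio = 0.29 / 0.81 = 0.358
  Reduction = (1 - 0.358) * 100 = 64.2%

64.2%


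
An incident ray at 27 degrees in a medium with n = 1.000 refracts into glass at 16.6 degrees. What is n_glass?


Apply Snell's law: n1 * sin(theta1) = n2 * sin(theta2)
  n2 = n1 * sin(theta1) / sin(theta2)
  sin(27) = 0.45399
  sin(16.6) = 0.285688
  n2 = 1.000 * 0.45399 / 0.285688 = 1.5891

1.5891


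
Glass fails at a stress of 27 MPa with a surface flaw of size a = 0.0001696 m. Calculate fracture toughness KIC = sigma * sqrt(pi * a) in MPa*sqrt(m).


Fracture toughness: KIC = sigma * sqrt(pi * a)
  pi * a = pi * 0.0001696 = 0.000532814
  sqrt(pi * a) = 0.023083
  KIC = 27 * 0.023083 = 0.623 MPa*sqrt(m)

0.623 MPa*sqrt(m)


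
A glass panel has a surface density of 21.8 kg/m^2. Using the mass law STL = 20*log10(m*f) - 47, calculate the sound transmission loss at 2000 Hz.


Mass law: STL = 20 * log10(m * f) - 47
  m * f = 21.8 * 2000 = 43600
  log10(43600) = 4.63949
  STL = 20 * 4.63949 - 47 = 92.7898 - 47 = 45.8 dB

45.8 dB


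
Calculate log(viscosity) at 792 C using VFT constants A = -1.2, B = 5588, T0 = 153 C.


VFT equation: log(eta) = A + B / (T - T0)
  T - T0 = 792 - 153 = 639
  B / (T - T0) = 5588 / 639 = 8.745
  log(eta) = -1.2 + 8.745 = 7.545

7.545


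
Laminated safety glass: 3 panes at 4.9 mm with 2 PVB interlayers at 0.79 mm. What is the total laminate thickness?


Total thickness = glass contribution + PVB contribution
  Glass: 3 * 4.9 = 14.7 mm
  PVB: 2 * 0.79 = 1.58 mm
  Total = 14.7 + 1.58 = 16.28 mm

16.28 mm


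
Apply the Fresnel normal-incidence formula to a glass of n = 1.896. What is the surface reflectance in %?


Fresnel reflectance at normal incidence:
  R = ((n - 1)/(n + 1))^2
  (n - 1)/(n + 1) = (1.896 - 1)/(1.896 + 1) = 0.309392
  R = 0.309392^2 = 0.0957234
  R(%) = 0.0957234 * 100 = 9.572%

9.572%


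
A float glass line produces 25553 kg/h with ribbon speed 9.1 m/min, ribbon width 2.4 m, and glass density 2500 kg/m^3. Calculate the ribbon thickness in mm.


Ribbon cross-section from mass balance:
  Volume rate = throughput / density = 25553 / 2500 = 10.2212 m^3/h
  thickness = volume rate / (speed * 60 * width), i.e.
  thickness = throughput / (60 * speed * width * density) * 1000
  thickness = 25553 / (60 * 9.1 * 2.4 * 2500) * 1000 = 7.8 mm

7.8 mm


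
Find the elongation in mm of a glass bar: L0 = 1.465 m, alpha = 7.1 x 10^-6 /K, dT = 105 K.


Thermal expansion formula: dL = alpha * L0 * dT
  dL = (7.1 x 10^-6) * 1.465 * 105 = 0.00109216 m
Convert to mm: 0.00109216 * 1000 = 1.0922 mm

1.0922 mm


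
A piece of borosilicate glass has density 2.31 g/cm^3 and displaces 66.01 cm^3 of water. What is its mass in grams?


Rearrange rho = m / V:
  m = rho * V
  m = 2.31 * 66.01 = 152.483 g

152.483 g


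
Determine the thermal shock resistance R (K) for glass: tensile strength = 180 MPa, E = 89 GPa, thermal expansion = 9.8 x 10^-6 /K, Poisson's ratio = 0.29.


Thermal shock resistance: R = sigma * (1 - nu) / (E * alpha)
  Numerator = 180 * (1 - 0.29) = 127.8
  Denominator = 89 * 1000 * (9.8 x 10^-6) = 0.8722
  R = 127.8 / 0.8722 = 146.5 K

146.5 K


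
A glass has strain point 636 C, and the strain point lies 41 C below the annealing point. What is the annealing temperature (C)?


T_anneal = T_strain + gap:
  T_anneal = 636 + 41 = 677 C

677 C


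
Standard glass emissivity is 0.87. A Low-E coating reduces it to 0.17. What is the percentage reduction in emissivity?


Percentage reduction = (1 - coated/uncoated) * 100
  Ratio = 0.17 / 0.87 = 0.1954
  Reduction = (1 - 0.1954) * 100 = 80.5%

80.5%


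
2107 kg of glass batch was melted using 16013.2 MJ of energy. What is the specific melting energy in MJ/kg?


Rearrange E = m * s for s:
  s = E / m
  s = 16013.2 / 2107 = 7.6 MJ/kg

7.6 MJ/kg


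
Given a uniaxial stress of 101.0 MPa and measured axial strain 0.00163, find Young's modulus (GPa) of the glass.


Young's modulus: E = stress / strain
  E = 101.0 MPa / 0.00163 = 61963.19 MPa
Convert to GPa: 61963.19 / 1000 = 61.96 GPa

61.96 GPa


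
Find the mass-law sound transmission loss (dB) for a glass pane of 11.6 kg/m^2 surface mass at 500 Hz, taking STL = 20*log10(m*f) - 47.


Mass law: STL = 20 * log10(m * f) - 47
  m * f = 11.6 * 500 = 5800
  log10(5800) = 3.76343
  STL = 20 * 3.76343 - 47 = 75.2686 - 47 = 28.3 dB

28.3 dB


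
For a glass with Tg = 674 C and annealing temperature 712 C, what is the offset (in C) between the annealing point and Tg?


Offset = T_anneal - Tg:
  offset = 712 - 674 = 38 C

38 C


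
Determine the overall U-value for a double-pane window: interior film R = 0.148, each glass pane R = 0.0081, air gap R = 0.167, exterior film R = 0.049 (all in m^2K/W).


Total thermal resistance (series):
  R_total = R_in + R_glass + R_air + R_glass + R_out
  R_total = 0.148 + 0.0081 + 0.167 + 0.0081 + 0.049 = 0.3802 m^2K/W
U-value = 1 / R_total = 1 / 0.3802 = 2.63 W/m^2K

2.63 W/m^2K


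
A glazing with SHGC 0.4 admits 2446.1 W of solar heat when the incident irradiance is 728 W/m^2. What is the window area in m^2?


Rearrange Q = Area * SHGC * Irradiance:
  Area = Q / (SHGC * Irradiance)
  Area = 2446.1 / (0.4 * 728) = 8.4 m^2

8.4 m^2


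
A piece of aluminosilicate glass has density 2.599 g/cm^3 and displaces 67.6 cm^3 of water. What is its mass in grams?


Rearrange rho = m / V:
  m = rho * V
  m = 2.599 * 67.6 = 175.692 g

175.692 g


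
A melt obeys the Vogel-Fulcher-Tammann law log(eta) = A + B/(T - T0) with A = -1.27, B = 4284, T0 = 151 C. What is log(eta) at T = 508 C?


VFT equation: log(eta) = A + B / (T - T0)
  T - T0 = 508 - 151 = 357
  B / (T - T0) = 4284 / 357 = 12.0
  log(eta) = -1.27 + 12.0 = 10.73

10.73


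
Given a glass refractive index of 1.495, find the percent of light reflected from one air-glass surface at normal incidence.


Fresnel reflectance at normal incidence:
  R = ((n - 1)/(n + 1))^2
  (n - 1)/(n + 1) = (1.495 - 1)/(1.495 + 1) = 0.198397
  R = 0.198397^2 = 0.0393614
  R(%) = 0.0393614 * 100 = 3.936%

3.936%


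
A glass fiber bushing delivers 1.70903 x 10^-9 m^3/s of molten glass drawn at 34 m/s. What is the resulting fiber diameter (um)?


Cross-sectional area from continuity:
  A = Q / v = 1.70903 x 10^-9 / 34 = 5.026559 x 10^-11 m^2
Diameter from circular cross-section:
  d = sqrt(4A / pi) * 10^6 (m -> um)
  d = sqrt(4 * 5.026559 x 10^-11 / pi) * 10^6 = 8.0 um

8.0 um


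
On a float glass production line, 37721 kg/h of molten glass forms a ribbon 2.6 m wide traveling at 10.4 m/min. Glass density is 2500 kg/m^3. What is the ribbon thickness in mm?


Ribbon cross-section from mass balance:
  Volume rate = throughput / density = 37721 / 2500 = 15.0884 m^3/h
  thickness = volume rate / (speed * 60 * width), i.e.
  thickness = throughput / (60 * speed * width * density) * 1000
  thickness = 37721 / (60 * 10.4 * 2.6 * 2500) * 1000 = 9.3 mm

9.3 mm


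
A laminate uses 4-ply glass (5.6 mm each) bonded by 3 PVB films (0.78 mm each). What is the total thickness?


Total thickness = glass contribution + PVB contribution
  Glass: 4 * 5.6 = 22.4 mm
  PVB: 3 * 0.78 = 2.34 mm
  Total = 22.4 + 2.34 = 24.74 mm

24.74 mm


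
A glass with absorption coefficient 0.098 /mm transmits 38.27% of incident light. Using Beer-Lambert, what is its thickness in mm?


Rearrange T = exp(-alpha * thickness):
  thickness = -ln(T) / alpha
  T = 38.27/100 = 0.3827
  ln(T) = -0.9605
  -ln(T) = 0.9605
  thickness = 0.9605 / 0.098 = 9.8 mm

9.8 mm


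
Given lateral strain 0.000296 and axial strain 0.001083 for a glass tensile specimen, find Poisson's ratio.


Poisson's ratio: nu = lateral strain / axial strain
  nu = 0.000296 / 0.001083 = 0.2733

0.2733


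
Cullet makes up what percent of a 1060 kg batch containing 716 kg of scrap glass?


Cullet ratio = (cullet mass / total batch mass) * 100
  Ratio = 716 / 1060 * 100 = 67.55%

67.55%


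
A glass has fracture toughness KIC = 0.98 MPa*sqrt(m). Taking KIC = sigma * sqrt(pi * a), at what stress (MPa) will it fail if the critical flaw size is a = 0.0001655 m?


Rearrange KIC = sigma * sqrt(pi * a):
  sigma = KIC / sqrt(pi * a)
  sqrt(pi * 0.0001655) = 0.022802
  sigma = 0.98 / 0.022802 = 42.98 MPa

42.98 MPa


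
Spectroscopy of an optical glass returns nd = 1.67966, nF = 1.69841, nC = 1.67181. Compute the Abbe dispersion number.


Abbe number formula: Vd = (nd - 1) / (nF - nC)
  nd - 1 = 1.67966 - 1 = 0.67966
  nF - nC = 1.69841 - 1.67181 = 0.0266
  Vd = 0.67966 / 0.0266 = 25.55

25.55


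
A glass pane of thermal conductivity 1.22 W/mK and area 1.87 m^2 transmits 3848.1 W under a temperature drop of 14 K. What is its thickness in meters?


Fourier's law: t = k * A * dT / Q
  t = 1.22 * 1.87 * 14 / 3848.1
  t = 31.9396 / 3848.1 = 0.0083 m

0.0083 m


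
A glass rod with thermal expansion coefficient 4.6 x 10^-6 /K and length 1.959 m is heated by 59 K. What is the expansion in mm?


Thermal expansion formula: dL = alpha * L0 * dT
  dL = (4.6 x 10^-6) * 1.959 * 59 = 0.00053167 m
Convert to mm: 0.00053167 * 1000 = 0.5317 mm

0.5317 mm


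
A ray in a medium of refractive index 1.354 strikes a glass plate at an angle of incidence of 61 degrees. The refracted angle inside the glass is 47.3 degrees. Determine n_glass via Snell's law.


Apply Snell's law: n1 * sin(theta1) = n2 * sin(theta2)
  n2 = n1 * sin(theta1) / sin(theta2)
  sin(61) = 0.87462
  sin(47.3) = 0.734915
  n2 = 1.354 * 0.87462 / 0.734915 = 1.6114

1.6114


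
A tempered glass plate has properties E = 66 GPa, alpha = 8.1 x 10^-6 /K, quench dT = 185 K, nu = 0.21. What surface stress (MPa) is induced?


Tempering stress: sigma = E * alpha * dT / (1 - nu)
  E (MPa) = 66 * 1000 = 66000
  Numerator = 66000 * (8.1 x 10^-6) * 185 = 98.901
  Denominator = 1 - 0.21 = 0.79
  sigma = 98.901 / 0.79 = 125.2 MPa

125.2 MPa


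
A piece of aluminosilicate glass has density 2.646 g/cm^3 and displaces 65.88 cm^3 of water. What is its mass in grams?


Rearrange rho = m / V:
  m = rho * V
  m = 2.646 * 65.88 = 174.318 g

174.318 g


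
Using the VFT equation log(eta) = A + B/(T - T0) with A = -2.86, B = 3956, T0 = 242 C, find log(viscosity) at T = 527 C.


VFT equation: log(eta) = A + B / (T - T0)
  T - T0 = 527 - 242 = 285
  B / (T - T0) = 3956 / 285 = 13.881
  log(eta) = -2.86 + 13.881 = 11.021

11.021


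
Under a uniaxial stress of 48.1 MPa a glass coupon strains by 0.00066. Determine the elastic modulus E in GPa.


Young's modulus: E = stress / strain
  E = 48.1 MPa / 0.00066 = 72878.79 MPa
Convert to GPa: 72878.79 / 1000 = 72.88 GPa

72.88 GPa


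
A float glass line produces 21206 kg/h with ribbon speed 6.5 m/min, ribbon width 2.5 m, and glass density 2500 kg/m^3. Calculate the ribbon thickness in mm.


Ribbon cross-section from mass balance:
  Volume rate = throughput / density = 21206 / 2500 = 8.4824 m^3/h
  thickness = volume rate / (speed * 60 * width), i.e.
  thickness = throughput / (60 * speed * width * density) * 1000
  thickness = 21206 / (60 * 6.5 * 2.5 * 2500) * 1000 = 8.7 mm

8.7 mm


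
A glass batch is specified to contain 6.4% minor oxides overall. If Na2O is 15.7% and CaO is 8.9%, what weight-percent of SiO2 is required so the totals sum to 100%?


Known pieces sum to 100%:
  SiO2 = 100 - (others + Na2O + CaO)
  SiO2 = 100 - (6.4 + 15.7 + 8.9) = 69.0%

69.0%


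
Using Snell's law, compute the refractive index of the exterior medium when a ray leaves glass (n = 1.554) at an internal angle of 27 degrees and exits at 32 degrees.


Apply Snell's law: n1 * sin(theta1) = n2 * sin(theta2)
  n2 = n1 * sin(theta1) / sin(theta2)
  sin(27) = 0.45399
  sin(32) = 0.529919
  n2 = 1.554 * 0.45399 / 0.529919 = 1.3313

1.3313
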